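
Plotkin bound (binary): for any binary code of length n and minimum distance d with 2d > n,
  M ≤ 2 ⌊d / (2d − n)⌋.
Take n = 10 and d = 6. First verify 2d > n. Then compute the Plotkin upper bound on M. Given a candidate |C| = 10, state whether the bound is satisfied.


Plotkin bound M ≤ 6; given |C| = 10 > bound (violated).

Check applicability: 2d = 12, n = 10.
2d − n = 2 > 0, so Plotkin applies.
Compute d/(2d−n) = 6/2 ≈ 3.0000.
⌊d/(2d−n)⌋ = 3.
Plotkin bound: M ≤ 2·3 = 6.
Given |C| = 10, check: VIOLATED.
This |C| is above the Plotkin bound, so no binary code with n = 10, d = 6 and 10 codewords exists.


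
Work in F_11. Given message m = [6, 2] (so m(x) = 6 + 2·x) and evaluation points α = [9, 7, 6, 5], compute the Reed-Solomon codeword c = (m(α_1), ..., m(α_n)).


c = [2, 9, 7, 5]

Message polynomial: m(x) = 6 + 2·x (mod 11).
For each evaluation point α_i, compute m(α_i) mod 11:
  α_1 = 9: Horner steps 2 → 2, so m(9) = 2.
  α_2 = 7: Horner steps 2 → 9, so m(7) = 9.
  α_3 = 6: Horner steps 2 → 7, so m(6) = 7.
  α_4 = 5: Horner steps 2 → 5, so m(5) = 5.
Codeword c = [2, 9, 7, 5] ∈ F_11^4.


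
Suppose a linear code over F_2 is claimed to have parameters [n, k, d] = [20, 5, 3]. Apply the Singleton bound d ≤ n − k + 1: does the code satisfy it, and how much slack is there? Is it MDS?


Singleton RHS = n − k + 1 = 16, slack = 13, bound satisfied, not MDS.

Singleton bound: d ≤ n − k + 1.
Here n = 20, k = 5, so n − k + 1 = 16.
Given d = 3, check d ≤ 16: YES.
Slack = (n − k + 1) − d = 13.
The code is NOT MDS (slack = 13 > 0).
Description: the claimed parameters are [20, 5, 3]_2; such a code would be non-MDS.


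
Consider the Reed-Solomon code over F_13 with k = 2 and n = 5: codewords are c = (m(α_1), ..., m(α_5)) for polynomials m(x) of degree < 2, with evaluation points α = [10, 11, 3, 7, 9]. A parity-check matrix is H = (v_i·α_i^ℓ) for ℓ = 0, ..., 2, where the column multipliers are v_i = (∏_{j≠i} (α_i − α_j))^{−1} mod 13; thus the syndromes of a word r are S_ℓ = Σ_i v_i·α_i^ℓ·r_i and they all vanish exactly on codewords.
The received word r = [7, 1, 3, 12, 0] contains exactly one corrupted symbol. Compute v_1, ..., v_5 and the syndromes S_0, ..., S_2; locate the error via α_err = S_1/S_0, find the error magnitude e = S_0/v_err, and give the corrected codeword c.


S = (9, 1, 3), error at position 3, error magnitude e = 6, c = [7, 1, 10, 12, 0].

Step 1: column multipliers v_i = (∏_{j≠i}(α_i − α_j))^{−1} mod 13.
  i = 1 (α = 10): (10−11)(10−3)(10−7)(10−9) = (−1)·7·3·1 = −21 ≡ 5, so v_1 = 5^{−1} = 8 (mod 13).
  i = 2 (α = 11): (11−10)(11−3)(11−7)(11−9) = 1·8·4·2 = 64 ≡ 12, so v_2 = 12^{−1} = 12 (mod 13).
  i = 3 (α = 3): (3−10)(3−11)(3−7)(3−9) = (−7)·(−8)·(−4)·(−6) = 1344 ≡ 5, so v_3 = 5^{−1} = 8 (mod 13).
  i = 4 (α = 7): (7−10)(7−11)(7−3)(7−9) = (−3)·(−4)·4·(−2) = −96 ≡ 8, so v_4 = 8^{−1} = 5 (mod 13).
  i = 5 (α = 9): (9−10)(9−11)(9−3)(9−7) = (−1)·(−2)·6·2 = 24 ≡ 11, so v_5 = 11^{−1} = 6 (mod 13).
  v = [8, 12, 8, 5, 6].
Step 2: syndromes of r = [7, 1, 3, 12, 0] (all sums mod 13).
  S_0 = Σ v_i r_i = 8·7 + 12·1 + 8·3 + 5·12 + 6·0 = 152 ≡ 9.
  S_1 = Σ v_i α_i r_i = 8·10·7 + 12·11·1 + 8·3·3 + 5·7·12 + 6·9·0 = 1184 ≡ 1.
  α_i^2 mod 13 = [9, 4, 9, 10, 3].
  S_2 = Σ v_i α_i^2 r_i = 8·9·7 + 12·4·1 + 8·9·3 + 5·10·12 + 6·3·0 = 1368 ≡ 3.
  S = (9, 1, 3) ≠ 0, so r is not a codeword (an error is present).
Step 3: locate the error. For a single error e at position i, S_ℓ = v_i·e·α_i^ℓ, so α_err = S_1/S_0.
  S_0^{−1} = 9^{−1} = 3 (mod 13), so α_err = 1·3 = 3 ≡ 3 = α_3. Error position i = 3.
  Consistency check: S_2/S_1 = 3·1 = 3 ≡ 3 = α_err ✓ (single-error assumption holds).
Step 4: error magnitude e = S_0/v_3 = S_0·∏_{j≠3}(α_3 − α_j) = 9·5 = 45 ≡ 6 (mod 13).
Step 5: correct position 3: c_3 = r_3 − e = 3 − 6 ≡ 10 (mod 13). Hence c = [7, 1, 10, 12, 0].
  Check: interpolating c through the α_i gives m(x) = 2 + 7·x (degree < 2) with m(α_i) = c_i for every i, so c is indeed a codeword.


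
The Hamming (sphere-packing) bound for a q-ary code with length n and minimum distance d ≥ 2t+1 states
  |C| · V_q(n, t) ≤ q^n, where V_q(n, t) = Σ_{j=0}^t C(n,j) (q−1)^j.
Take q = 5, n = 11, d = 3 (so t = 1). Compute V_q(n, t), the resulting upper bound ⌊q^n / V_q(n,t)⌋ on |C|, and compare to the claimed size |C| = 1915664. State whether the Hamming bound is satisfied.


V_q(n, t) = 45, q^n = 48828125, Hamming bound = 1085069, |C| = 1915664 > bound (violated).

Step 1: Compute V_q(n, t) = Σ_{j=0}^1 C(n, j) (q−1)^j.
  j = 0: C(11,0)·(4)^0 = 1·1 = 1.
  j = 1: C(11,1)·(4)^1 = 11·4 = 44.
  V_q(n, t) = 1 + 44 = 45.
Step 2: q^n = 5^11 = 48828125.
Step 3: Hamming bound ⌊q^n / V_q(n,t)⌋ = ⌊48828125/45⌋ = 1085069.
Step 4: Compare |C| = 1915664 to 1085069: violated.
The claimed |C| lies above the Hamming bound, so no 5-ary code of length 11 with d ≥ 3 can have 1915664 codewords.


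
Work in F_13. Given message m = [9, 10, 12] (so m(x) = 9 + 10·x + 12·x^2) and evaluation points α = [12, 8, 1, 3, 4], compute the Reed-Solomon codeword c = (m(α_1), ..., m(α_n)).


c = [11, 12, 5, 4, 7]

Message polynomial: m(x) = 9 + 10·x + 12·x^2 (mod 13).
For each evaluation point α_i, compute m(α_i) mod 13:
  α_1 = 12: Horner steps 12 → 11 → 11, so m(12) = 11.
  α_2 = 8: Horner steps 12 → 2 → 12, so m(8) = 12.
  α_3 = 1: Horner steps 12 → 9 → 5, so m(1) = 5.
  α_4 = 3: Horner steps 12 → 7 → 4, so m(3) = 4.
  α_5 = 4: Horner steps 12 → 6 → 7, so m(4) = 7.
Codeword c = [11, 12, 5, 4, 7] ∈ F_13^5.


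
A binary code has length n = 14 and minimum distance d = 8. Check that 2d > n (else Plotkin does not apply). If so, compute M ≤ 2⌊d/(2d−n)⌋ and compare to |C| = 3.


Plotkin bound M ≤ 8; given |C| = 3 ≤ bound (satisfied).

Check applicability: 2d = 16, n = 14.
2d − n = 2 > 0, so Plotkin applies.
Compute d/(2d−n) = 8/2 ≈ 4.0000.
⌊d/(2d−n)⌋ = 4.
Plotkin bound: M ≤ 2·4 = 8.
Given |C| = 3, check: satisfied.
This |C| is below the Plotkin bound.


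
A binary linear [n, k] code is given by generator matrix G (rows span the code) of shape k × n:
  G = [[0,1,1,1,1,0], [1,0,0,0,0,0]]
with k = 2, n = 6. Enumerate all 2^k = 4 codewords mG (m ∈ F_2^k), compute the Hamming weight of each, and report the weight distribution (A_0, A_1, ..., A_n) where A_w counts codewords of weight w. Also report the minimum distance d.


Weight distribution: A_0 = 1, A_1 = 1, A_4 = 1, A_5 = 1. Minimum distance d = 1.

Enumerate all 2^2 = 4 messages m ∈ F_2^2.
For each, compute codeword c = mG in F_2^6, then tally its weight.
  m = 00 → c = 000000, weight = 0.
  m = 10 → c = 011110, weight = 4.
  m = 01 → c = 100000, weight = 1.
  m = 11 → c = 111110, weight = 5.
Tally weights:
  weight 0: 1 codewords.
  weight 1: 1 codewords.
  weight 4: 1 codewords.
  weight 5: 1 codewords.
Minimum distance d = smallest w > 0 with A_w > 0 = 1.
Sanity: Σ A_w = 4 = 2^2 = 4 ✓.


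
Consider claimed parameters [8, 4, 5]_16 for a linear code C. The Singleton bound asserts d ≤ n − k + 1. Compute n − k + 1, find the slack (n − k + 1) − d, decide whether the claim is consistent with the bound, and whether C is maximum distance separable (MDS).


Singleton RHS = n − k + 1 = 5, slack = 0, bound satisfied, MDS.

Singleton bound: d ≤ n − k + 1.
Here n = 8, k = 4, so n − k + 1 = 5.
Given d = 5, check d ≤ 5: YES.
Slack = (n − k + 1) − d = 0.
The code is MDS (slack = 0).
Description: the claimed parameters are [8, 4, 5]_16; such a code would be MDS (meets Singleton bound).


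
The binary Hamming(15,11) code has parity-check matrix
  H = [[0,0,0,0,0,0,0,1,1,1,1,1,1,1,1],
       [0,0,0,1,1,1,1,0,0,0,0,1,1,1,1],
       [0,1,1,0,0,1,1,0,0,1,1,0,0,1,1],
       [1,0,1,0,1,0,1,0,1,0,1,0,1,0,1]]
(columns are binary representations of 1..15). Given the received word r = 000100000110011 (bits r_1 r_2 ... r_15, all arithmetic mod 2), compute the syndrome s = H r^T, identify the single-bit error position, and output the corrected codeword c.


s = (0, 1, 0, 0)^T, error position = 4, corrected codeword c = 000000000110011

Compute s = H r^T mod 2 one row at a time:
  s_1 = 0 + 0 + 1 + 1 + 0 + 0 + 1 + 1 = 4 ≡ 0 (mod 2).
  s_2 = 1 + 0 + 0 + 0 + 0 + 0 + 1 + 1 = 3 ≡ 1 (mod 2).
  s_3 = 0 + 0 + 0 + 0 + 1 + 1 + 1 + 1 = 4 ≡ 0 (mod 2).
  s_4 = 0 + 0 + 0 + 0 + 0 + 1 + 0 + 1 = 2 ≡ 0 (mod 2).
s = (0, 1, 0, 0)^T — this equals column 4 of H (binary 0100), so error is at position 4.
Correct: flip bit 4 of r = 000100000110011 to get c = 000000000110011.


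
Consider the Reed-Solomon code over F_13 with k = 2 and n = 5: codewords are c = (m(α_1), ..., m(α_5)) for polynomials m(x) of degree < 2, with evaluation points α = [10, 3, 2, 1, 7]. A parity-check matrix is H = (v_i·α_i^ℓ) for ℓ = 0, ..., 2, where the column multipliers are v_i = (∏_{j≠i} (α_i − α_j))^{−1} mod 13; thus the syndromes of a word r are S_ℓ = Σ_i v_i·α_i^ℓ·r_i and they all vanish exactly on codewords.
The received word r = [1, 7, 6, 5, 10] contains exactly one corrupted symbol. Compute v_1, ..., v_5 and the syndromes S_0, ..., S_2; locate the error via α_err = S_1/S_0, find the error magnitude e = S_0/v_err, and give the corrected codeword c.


S = (3, 8, 4), error at position 5, error magnitude e = 12, c = [1, 7, 6, 5, 11].

Step 1: column multipliers v_i = (∏_{j≠i}(α_i − α_j))^{−1} mod 13.
  i = 1 (α = 10): (10−3)(10−2)(10−1)(10−7) = 7·8·9·3 = 1512 ≡ 4, so v_1 = 4^{−1} = 10 (mod 13).
  i = 2 (α = 3): (3−10)(3−2)(3−1)(3−7) = (−7)·1·2·(−4) = 56 ≡ 4, so v_2 = 4^{−1} = 10 (mod 13).
  i = 3 (α = 2): (2−10)(2−3)(2−1)(2−7) = (−8)·(−1)·1·(−5) = −40 ≡ 12, so v_3 = 12^{−1} = 12 (mod 13).
  i = 4 (α = 1): (1−10)(1−3)(1−2)(1−7) = (−9)·(−2)·(−1)·(−6) = 108 ≡ 4, so v_4 = 4^{−1} = 10 (mod 13).
  i = 5 (α = 7): (7−10)(7−3)(7−2)(7−1) = (−3)·4·5·6 = −360 ≡ 4, so v_5 = 4^{−1} = 10 (mod 13).
  v = [10, 10, 12, 10, 10].
Step 2: syndromes of r = [1, 7, 6, 5, 10] (all sums mod 13).
  S_0 = Σ v_i r_i = 10·1 + 10·7 + 12·6 + 10·5 + 10·10 = 302 ≡ 3.
  S_1 = Σ v_i α_i r_i = 10·10·1 + 10·3·7 + 12·2·6 + 10·1·5 + 10·7·10 = 1204 ≡ 8.
  α_i^2 mod 13 = [9, 9, 4, 1, 10].
  S_2 = Σ v_i α_i^2 r_i = 10·9·1 + 10·9·7 + 12·4·6 + 10·1·5 + 10·10·10 = 2058 ≡ 4.
  S = (3, 8, 4) ≠ 0, so r is not a codeword (an error is present).
Step 3: locate the error. For a single error e at position i, S_ℓ = v_i·e·α_i^ℓ, so α_err = S_1/S_0.
  S_0^{−1} = 3^{−1} = 9 (mod 13), so α_err = 8·9 = 72 ≡ 7 = α_5. Error position i = 5.
  Consistency check: S_2/S_1 = 4·5 = 20 ≡ 7 = α_err ✓ (single-error assumption holds).
Step 4: error magnitude e = S_0/v_5 = S_0·∏_{j≠5}(α_5 − α_j) = 3·4 = 12 ≡ 12 (mod 13).
Step 5: correct position 5: c_5 = r_5 − e = 10 − 12 ≡ 11 (mod 13). Hence c = [1, 7, 6, 5, 11].
  Check: interpolating c through the α_i gives m(x) = 4 + 1·x (degree < 2) with m(α_i) = c_i for every i, so c is indeed a codeword.


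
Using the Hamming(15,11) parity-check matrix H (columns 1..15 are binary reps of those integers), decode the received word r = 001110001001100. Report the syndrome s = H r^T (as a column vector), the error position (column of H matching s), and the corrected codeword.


s = (1, 0, 1, 0)^T, error position = 10, corrected codeword c = 001110001101100

Compute s = H r^T mod 2 one row at a time:
  s_1 = 0 + 1 + 0 + 0 + 1 + 1 + 0 + 0 = 3 ≡ 1 (mod 2).
  s_2 = 1 + 1 + 0 + 0 + 1 + 1 + 0 + 0 = 4 ≡ 0 (mod 2).
  s_3 = 0 + 1 + 0 + 0 + 0 + 0 + 0 + 0 = 1 ≡ 1 (mod 2).
  s_4 = 0 + 1 + 1 + 0 + 1 + 0 + 1 + 0 = 4 ≡ 0 (mod 2).
s = (1, 0, 1, 0)^T — this equals column 10 of H (binary 1010), so error is at position 10.
Correct: flip bit 10 of r = 001110001001100 to get c = 001110001101100.


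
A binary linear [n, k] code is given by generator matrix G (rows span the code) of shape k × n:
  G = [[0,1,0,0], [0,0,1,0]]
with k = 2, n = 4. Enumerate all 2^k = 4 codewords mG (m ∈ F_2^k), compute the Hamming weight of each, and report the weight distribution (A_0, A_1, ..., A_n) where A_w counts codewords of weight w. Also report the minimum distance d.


Weight distribution: A_0 = 1, A_1 = 2, A_2 = 1. Minimum distance d = 1.

Enumerate all 2^2 = 4 messages m ∈ F_2^2.
For each, compute codeword c = mG in F_2^4, then tally its weight.
  m = 00 → c = 0000, weight = 0.
  m = 10 → c = 0100, weight = 1.
  m = 01 → c = 0010, weight = 1.
  m = 11 → c = 0110, weight = 2.
Tally weights:
  weight 0: 1 codewords.
  weight 1: 2 codewords.
  weight 2: 1 codewords.
Minimum distance d = smallest w > 0 with A_w > 0 = 1.
Sanity: Σ A_w = 4 = 2^2 = 4 ✓.


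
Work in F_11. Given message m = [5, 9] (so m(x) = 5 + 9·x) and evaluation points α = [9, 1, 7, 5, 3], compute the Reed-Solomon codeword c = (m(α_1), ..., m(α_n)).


c = [9, 3, 2, 6, 10]

Message polynomial: m(x) = 5 + 9·x (mod 11).
For each evaluation point α_i, compute m(α_i) mod 11:
  α_1 = 9: Horner steps 9 → 9, so m(9) = 9.
  α_2 = 1: Horner steps 9 → 3, so m(1) = 3.
  α_3 = 7: Horner steps 9 → 2, so m(7) = 2.
  α_4 = 5: Horner steps 9 → 6, so m(5) = 6.
  α_5 = 3: Horner steps 9 → 10, so m(3) = 10.
Codeword c = [9, 3, 2, 6, 10] ∈ F_11^5.


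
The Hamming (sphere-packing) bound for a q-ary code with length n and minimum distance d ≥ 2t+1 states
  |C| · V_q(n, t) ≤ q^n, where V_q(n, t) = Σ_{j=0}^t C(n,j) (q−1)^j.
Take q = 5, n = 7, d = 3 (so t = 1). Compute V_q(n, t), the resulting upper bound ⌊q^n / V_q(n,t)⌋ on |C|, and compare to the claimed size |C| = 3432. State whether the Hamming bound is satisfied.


V_q(n, t) = 29, q^n = 78125, Hamming bound = 2693, |C| = 3432 > bound (violated).

Step 1: Compute V_q(n, t) = Σ_{j=0}^1 C(n, j) (q−1)^j.
  j = 0: C(7,0)·(4)^0 = 1·1 = 1.
  j = 1: C(7,1)·(4)^1 = 7·4 = 28.
  V_q(n, t) = 1 + 28 = 29.
Step 2: q^n = 5^7 = 78125.
Step 3: Hamming bound ⌊q^n / V_q(n,t)⌋ = ⌊78125/29⌋ = 2693.
Step 4: Compare |C| = 3432 to 2693: violated.
The claimed |C| lies above the Hamming bound, so no 5-ary code of length 7 with d ≥ 3 can have 3432 codewords.


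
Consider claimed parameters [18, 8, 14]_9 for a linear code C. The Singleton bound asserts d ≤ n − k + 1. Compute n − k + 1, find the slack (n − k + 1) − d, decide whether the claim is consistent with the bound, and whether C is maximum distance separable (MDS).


Singleton RHS = n − k + 1 = 11, slack = -3, bound violated (no such code; not MDS).

Singleton bound: d ≤ n − k + 1.
Here n = 18, k = 8, so n − k + 1 = 11.
Given d = 14, check d ≤ 11: NO.
Slack = (n − k + 1) − d = -3.
The slack is negative: d = 14 exceeds n − k + 1 = 11 by 3, so the Singleton bound is violated and no linear [18, 8, 14]_9 code can exist. In particular it is not MDS (MDS requires d = n − k + 1 exactly).
Description: the claimed parameters are [18, 8, 14]_9; such a code would be impossible (violates the Singleton bound).


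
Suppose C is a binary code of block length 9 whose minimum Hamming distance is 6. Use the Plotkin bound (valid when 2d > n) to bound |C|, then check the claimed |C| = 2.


Plotkin bound M ≤ 4; given |C| = 2 ≤ bound (satisfied).

Check applicability: 2d = 12, n = 9.
2d − n = 3 > 0, so Plotkin applies.
Compute d/(2d−n) = 6/3 ≈ 2.0000.
⌊d/(2d−n)⌋ = 2.
Plotkin bound: M ≤ 2·2 = 4.
Given |C| = 2, check: satisfied.
This |C| is below the Plotkin bound.


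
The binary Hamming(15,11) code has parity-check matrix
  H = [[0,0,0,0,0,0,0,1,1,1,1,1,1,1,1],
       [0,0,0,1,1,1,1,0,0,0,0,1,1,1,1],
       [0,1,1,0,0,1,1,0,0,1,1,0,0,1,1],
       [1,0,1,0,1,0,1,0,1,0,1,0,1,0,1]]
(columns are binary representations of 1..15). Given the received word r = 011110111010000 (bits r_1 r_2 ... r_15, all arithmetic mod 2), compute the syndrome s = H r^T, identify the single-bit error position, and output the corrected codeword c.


s = (1, 1, 0, 1)^T, error position = 13, corrected codeword c = 011110111010100

Compute s = H r^T mod 2 one row at a time:
  s_1 = 1 + 1 + 0 + 1 + 0 + 0 + 0 + 0 = 3 ≡ 1 (mod 2).
  s_2 = 1 + 1 + 0 + 1 + 0 + 0 + 0 + 0 = 3 ≡ 1 (mod 2).
  s_3 = 1 + 1 + 0 + 1 + 0 + 1 + 0 + 0 = 4 ≡ 0 (mod 2).
  s_4 = 0 + 1 + 1 + 1 + 1 + 1 + 0 + 0 = 5 ≡ 1 (mod 2).
s = (1, 1, 0, 1)^T — this equals column 13 of H (binary 1101), so error is at position 13.
Correct: flip bit 13 of r = 011110111010000 to get c = 011110111010100.


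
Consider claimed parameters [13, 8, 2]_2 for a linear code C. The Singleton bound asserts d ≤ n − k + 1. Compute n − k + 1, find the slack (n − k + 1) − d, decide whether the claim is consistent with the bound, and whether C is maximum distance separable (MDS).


Singleton RHS = n − k + 1 = 6, slack = 4, bound satisfied, not MDS.

Singleton bound: d ≤ n − k + 1.
Here n = 13, k = 8, so n − k + 1 = 6.
Given d = 2, check d ≤ 6: YES.
Slack = (n − k + 1) − d = 4.
The code is NOT MDS (slack = 4 > 0).
Description: the claimed parameters are [13, 8, 2]_2; such a code would be non-MDS.


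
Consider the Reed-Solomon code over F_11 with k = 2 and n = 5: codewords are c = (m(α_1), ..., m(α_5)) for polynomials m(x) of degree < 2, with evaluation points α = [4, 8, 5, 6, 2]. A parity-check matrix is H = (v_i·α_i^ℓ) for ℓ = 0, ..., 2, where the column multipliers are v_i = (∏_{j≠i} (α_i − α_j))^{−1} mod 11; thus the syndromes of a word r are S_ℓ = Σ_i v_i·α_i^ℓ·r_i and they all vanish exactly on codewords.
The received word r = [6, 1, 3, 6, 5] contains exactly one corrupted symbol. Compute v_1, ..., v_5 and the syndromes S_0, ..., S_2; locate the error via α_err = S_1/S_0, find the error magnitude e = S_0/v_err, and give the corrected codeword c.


S = (1, 4, 5), error at position 1, error magnitude e = 6, c = [0, 1, 3, 6, 5].

Step 1: column multipliers v_i = (∏_{j≠i}(α_i − α_j))^{−1} mod 11.
  i = 1 (α = 4): (4−8)(4−5)(4−6)(4−2) = (−4)·(−1)·(−2)·2 = −16 ≡ 6, so v_1 = 6^{−1} = 2 (mod 11).
  i = 2 (α = 8): (8−4)(8−5)(8−6)(8−2) = 4·3·2·6 = 144 ≡ 1, so v_2 = 1^{−1} = 1 (mod 11).
  i = 3 (α = 5): (5−4)(5−8)(5−6)(5−2) = 1·(−3)·(−1)·3 = 9 ≡ 9, so v_3 = 9^{−1} = 5 (mod 11).
  i = 4 (α = 6): (6−4)(6−8)(6−5)(6−2) = 2·(−2)·1·4 = −16 ≡ 6, so v_4 = 6^{−1} = 2 (mod 11).
  i = 5 (α = 2): (2−4)(2−8)(2−5)(2−6) = (−2)·(−6)·(−3)·(−4) = 144 ≡ 1, so v_5 = 1^{−1} = 1 (mod 11).
  v = [2, 1, 5, 2, 1].
Step 2: syndromes of r = [6, 1, 3, 6, 5] (all sums mod 11).
  S_0 = Σ v_i r_i = 2·6 + 1·1 + 5·3 + 2·6 + 1·5 = 45 ≡ 1.
  S_1 = Σ v_i α_i r_i = 2·4·6 + 1·8·1 + 5·5·3 + 2·6·6 + 1·2·5 = 213 ≡ 4.
  α_i^2 mod 11 = [5, 9, 3, 3, 4].
  S_2 = Σ v_i α_i^2 r_i = 2·5·6 + 1·9·1 + 5·3·3 + 2·3·6 + 1·4·5 = 170 ≡ 5.
  S = (1, 4, 5) ≠ 0, so r is not a codeword (an error is present).
Step 3: locate the error. For a single error e at position i, S_ℓ = v_i·e·α_i^ℓ, so α_err = S_1/S_0.
  S_0^{−1} = 1^{−1} = 1 (mod 11), so α_err = 4·1 = 4 ≡ 4 = α_1. Error position i = 1.
  Consistency check: S_2/S_1 = 5·3 = 15 ≡ 4 = α_err ✓ (single-error assumption holds).
Step 4: error magnitude e = S_0/v_1 = S_0·∏_{j≠1}(α_1 − α_j) = 1·6 = 6 ≡ 6 (mod 11).
Step 5: correct position 1: c_1 = r_1 − e = 6 − 6 ≡ 0 (mod 11). Hence c = [0, 1, 3, 6, 5].
  Check: interpolating c through the α_i gives m(x) = 10 + 3·x (degree < 2) with m(α_i) = c_i for every i, so c is indeed a codeword.


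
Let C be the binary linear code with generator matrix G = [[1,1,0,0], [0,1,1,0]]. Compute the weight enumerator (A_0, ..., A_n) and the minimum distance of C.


Weight distribution: A_0 = 1, A_2 = 3. Minimum distance d = 2.

Enumerate all 2^2 = 4 messages m ∈ F_2^2.
For each, compute codeword c = mG in F_2^4, then tally its weight.
  m = 00 → c = 0000, weight = 0.
  m = 10 → c = 1100, weight = 2.
  m = 01 → c = 0110, weight = 2.
  m = 11 → c = 1010, weight = 2.
Tally weights:
  weight 0: 1 codewords.
  weight 2: 3 codewords.
Minimum distance d = smallest w > 0 with A_w > 0 = 2.
Sanity: Σ A_w = 4 = 2^2 = 4 ✓.


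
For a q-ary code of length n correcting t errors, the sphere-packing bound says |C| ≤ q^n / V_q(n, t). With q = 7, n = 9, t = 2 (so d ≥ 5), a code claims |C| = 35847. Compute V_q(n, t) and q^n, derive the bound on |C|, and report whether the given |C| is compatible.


V_q(n, t) = 1351, q^n = 40353607, Hamming bound = 29869, |C| = 35847 > bound (violated).

Step 1: Compute V_q(n, t) = Σ_{j=0}^2 C(n, j) (q−1)^j.
  j = 0: C(9,0)·(6)^0 = 1·1 = 1.
  j = 1: C(9,1)·(6)^1 = 9·6 = 54.
  j = 2: C(9,2)·(6)^2 = 36·36 = 1296.
  V_q(n, t) = 1 + 54 + 1296 = 1351.
Step 2: q^n = 7^9 = 40353607.
Step 3: Hamming bound ⌊q^n / V_q(n,t)⌋ = ⌊40353607/1351⌋ = 29869.
Step 4: Compare |C| = 35847 to 29869: violated.
The claimed |C| lies above the Hamming bound, so no 7-ary code of length 9 with d ≥ 5 can have 35847 codewords.


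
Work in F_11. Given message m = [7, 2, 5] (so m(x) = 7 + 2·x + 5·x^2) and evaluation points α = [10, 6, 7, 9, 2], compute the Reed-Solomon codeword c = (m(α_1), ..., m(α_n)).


c = [10, 1, 2, 1, 9]

Message polynomial: m(x) = 7 + 2·x + 5·x^2 (mod 11).
For each evaluation point α_i, compute m(α_i) mod 11:
  α_1 = 10: Horner steps 5 → 8 → 10, so m(10) = 10.
  α_2 = 6: Horner steps 5 → 10 → 1, so m(6) = 1.
  α_3 = 7: Horner steps 5 → 4 → 2, so m(7) = 2.
  α_4 = 9: Horner steps 5 → 3 → 1, so m(9) = 1.
  α_5 = 2: Horner steps 5 → 1 → 9, so m(2) = 9.
Codeword c = [10, 1, 2, 1, 9] ∈ F_11^5.


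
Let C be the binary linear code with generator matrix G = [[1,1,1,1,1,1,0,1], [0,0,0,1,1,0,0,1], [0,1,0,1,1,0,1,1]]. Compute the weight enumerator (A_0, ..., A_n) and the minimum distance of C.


Weight distribution: A_0 = 1, A_2 = 1, A_3 = 1, A_4 = 2, A_5 = 1, A_7 = 2. Minimum distance d = 2.

Enumerate all 2^3 = 8 messages m ∈ F_2^3.
For each, compute codeword c = mG in F_2^8, then tally its weight.
  m = 000 → c = 00000000, weight = 0.
  m = 100 → c = 11111101, weight = 7.
  m = 010 → c = 00011001, weight = 3.
  m = 110 → c = 11100100, weight = 4.
  m = 001 → c = 01011011, weight = 5.
  m = 101 → c = 10100110, weight = 4.
  m = 011 → c = 01000010, weight = 2.
  m = 111 → c = 10111111, weight = 7.
Tally weights:
  weight 0: 1 codewords.
  weight 2: 1 codewords.
  weight 3: 1 codewords.
  weight 4: 2 codewords.
  weight 5: 1 codewords.
  weight 7: 2 codewords.
Minimum distance d = smallest w > 0 with A_w > 0 = 2.
Sanity: Σ A_w = 8 = 2^3 = 8 ✓.


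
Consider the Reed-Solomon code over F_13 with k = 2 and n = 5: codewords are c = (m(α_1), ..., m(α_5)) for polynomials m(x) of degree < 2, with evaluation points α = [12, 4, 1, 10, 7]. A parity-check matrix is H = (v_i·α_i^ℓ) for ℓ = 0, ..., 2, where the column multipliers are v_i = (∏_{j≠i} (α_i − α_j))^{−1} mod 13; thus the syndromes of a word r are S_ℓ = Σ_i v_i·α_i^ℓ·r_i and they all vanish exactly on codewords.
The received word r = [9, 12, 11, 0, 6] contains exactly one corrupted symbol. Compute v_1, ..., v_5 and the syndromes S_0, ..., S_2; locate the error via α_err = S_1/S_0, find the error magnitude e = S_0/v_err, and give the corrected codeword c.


S = (6, 6, 6), error at position 3, error magnitude e = 6, c = [9, 12, 5, 0, 6].

Step 1: column multipliers v_i = (∏_{j≠i}(α_i − α_j))^{−1} mod 13.
  i = 1 (α = 12): (12−4)(12−1)(12−10)(12−7) = 8·11·2·5 = 880 ≡ 9, so v_1 = 9^{−1} = 3 (mod 13).
  i = 2 (α = 4): (4−12)(4−1)(4−10)(4−7) = (−8)·3·(−6)·(−3) = −432 ≡ 10, so v_2 = 10^{−1} = 4 (mod 13).
  i = 3 (α = 1): (1−12)(1−4)(1−10)(1−7) = (−11)·(−3)·(−9)·(−6) = 1782 ≡ 1, so v_3 = 1^{−1} = 1 (mod 13).
  i = 4 (α = 10): (10−12)(10−4)(10−1)(10−7) = (−2)·6·9·3 = −324 ≡ 1, so v_4 = 1^{−1} = 1 (mod 13).
  i = 5 (α = 7): (7−12)(7−4)(7−1)(7−10) = (−5)·3·6·(−3) = 270 ≡ 10, so v_5 = 10^{−1} = 4 (mod 13).
  v = [3, 4, 1, 1, 4].
Step 2: syndromes of r = [9, 12, 11, 0, 6] (all sums mod 13).
  S_0 = Σ v_i r_i = 3·9 + 4·12 + 1·11 + 1·0 + 4·6 = 110 ≡ 6.
  S_1 = Σ v_i α_i r_i = 3·12·9 + 4·4·12 + 1·1·11 + 1·10·0 + 4·7·6 = 695 ≡ 6.
  α_i^2 mod 13 = [1, 3, 1, 9, 10].
  S_2 = Σ v_i α_i^2 r_i = 3·1·9 + 4·3·12 + 1·1·11 + 1·9·0 + 4·10·6 = 422 ≡ 6.
  S = (6, 6, 6) ≠ 0, so r is not a codeword (an error is present).
Step 3: locate the error. For a single error e at position i, S_ℓ = v_i·e·α_i^ℓ, so α_err = S_1/S_0.
  S_0^{−1} = 6^{−1} = 11 (mod 13), so α_err = 6·11 = 66 ≡ 1 = α_3. Error position i = 3.
  Consistency check: S_2/S_1 = 6·11 = 66 ≡ 1 = α_err ✓ (single-error assumption holds).
Step 4: error magnitude e = S_0/v_3 = S_0·∏_{j≠3}(α_3 − α_j) = 6·1 = 6 ≡ 6 (mod 13).
Step 5: correct position 3: c_3 = r_3 − e = 11 − 6 ≡ 5 (mod 13). Hence c = [9, 12, 5, 0, 6].
  Check: interpolating c through the α_i gives m(x) = 7 + 11·x (degree < 2) with m(α_i) = c_i for every i, so c is indeed a codeword.


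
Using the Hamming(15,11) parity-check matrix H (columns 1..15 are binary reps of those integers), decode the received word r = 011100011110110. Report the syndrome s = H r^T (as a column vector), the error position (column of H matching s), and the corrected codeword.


s = (0, 1, 1, 0)^T, error position = 6, corrected codeword c = 011101011110110

Compute s = H r^T mod 2 one row at a time:
  s_1 = 1 + 1 + 1 + 1 + 0 + 1 + 1 + 0 = 6 ≡ 0 (mod 2).
  s_2 = 1 + 0 + 0 + 0 + 0 + 1 + 1 + 0 = 3 ≡ 1 (mod 2).
  s_3 = 1 + 1 + 0 + 0 + 1 + 1 + 1 + 0 = 5 ≡ 1 (mod 2).
  s_4 = 0 + 1 + 0 + 0 + 1 + 1 + 1 + 0 = 4 ≡ 0 (mod 2).
s = (0, 1, 1, 0)^T — this equals column 6 of H (binary 0110), so error is at position 6.
Correct: flip bit 6 of r = 011100011110110 to get c = 011101011110110.


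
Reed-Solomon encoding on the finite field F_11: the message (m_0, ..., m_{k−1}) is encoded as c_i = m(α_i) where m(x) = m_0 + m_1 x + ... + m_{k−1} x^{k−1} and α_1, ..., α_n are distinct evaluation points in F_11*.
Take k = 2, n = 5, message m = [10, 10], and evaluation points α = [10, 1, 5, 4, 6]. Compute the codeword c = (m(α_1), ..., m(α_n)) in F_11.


c = [0, 9, 5, 6, 4]

Message polynomial: m(x) = 10 + 10·x (mod 11).
For each evaluation point α_i, compute m(α_i) mod 11:
  α_1 = 10: Horner steps 10 → 0, so m(10) = 0.
  α_2 = 1: Horner steps 10 → 9, so m(1) = 9.
  α_3 = 5: Horner steps 10 → 5, so m(5) = 5.
  α_4 = 4: Horner steps 10 → 6, so m(4) = 6.
  α_5 = 6: Horner steps 10 → 4, so m(6) = 4.
Codeword c = [0, 9, 5, 6, 4] ∈ F_11^5.


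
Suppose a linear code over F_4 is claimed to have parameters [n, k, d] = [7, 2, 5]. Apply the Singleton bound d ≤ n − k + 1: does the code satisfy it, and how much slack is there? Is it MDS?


Singleton RHS = n − k + 1 = 6, slack = 1, bound satisfied, not MDS.

Singleton bound: d ≤ n − k + 1.
Here n = 7, k = 2, so n − k + 1 = 6.
Given d = 5, check d ≤ 6: YES.
Slack = (n − k + 1) − d = 1.
The code is NOT MDS (slack = 1 > 0).
Description: the claimed parameters are [7, 2, 5]_4; such a code would be non-MDS.


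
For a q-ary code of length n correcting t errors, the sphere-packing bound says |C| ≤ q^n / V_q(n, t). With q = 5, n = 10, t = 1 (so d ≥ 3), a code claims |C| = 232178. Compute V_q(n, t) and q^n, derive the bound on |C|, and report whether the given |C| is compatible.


V_q(n, t) = 41, q^n = 9765625, Hamming bound = 238185, |C| = 232178 ≤ bound (satisfied).

Step 1: Compute V_q(n, t) = Σ_{j=0}^1 C(n, j) (q−1)^j.
  j = 0: C(10,0)·(4)^0 = 1·1 = 1.
  j = 1: C(10,1)·(4)^1 = 10·4 = 40.
  V_q(n, t) = 1 + 40 = 41.
Step 2: q^n = 5^10 = 9765625.
Step 3: Hamming bound ⌊q^n / V_q(n,t)⌋ = ⌊9765625/41⌋ = 238185.
Step 4: Compare |C| = 232178 to 238185: satisfied.
The claimed |C| lies below the Hamming bound.


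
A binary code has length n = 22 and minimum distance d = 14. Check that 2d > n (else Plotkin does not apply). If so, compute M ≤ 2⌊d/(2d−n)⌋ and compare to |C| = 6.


Plotkin bound M ≤ 4; given |C| = 6 > bound (violated).

Check applicability: 2d = 28, n = 22.
2d − n = 6 > 0, so Plotkin applies.
Compute d/(2d−n) = 14/6 ≈ 2.3333.
⌊d/(2d−n)⌋ = 2.
Plotkin bound: M ≤ 2·2 = 4.
Given |C| = 6, check: VIOLATED.
This |C| is above the Plotkin bound, so no binary code with n = 22, d = 14 and 6 codewords exists.


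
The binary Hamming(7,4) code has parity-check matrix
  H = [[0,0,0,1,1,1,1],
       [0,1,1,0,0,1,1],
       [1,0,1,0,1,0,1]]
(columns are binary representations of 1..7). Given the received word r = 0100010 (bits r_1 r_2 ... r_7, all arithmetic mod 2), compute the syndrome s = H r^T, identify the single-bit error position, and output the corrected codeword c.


s = (1, 0, 0)^T, error position = 4, corrected codeword c = 0101010

Compute s = H r^T mod 2 one row at a time:
  s_1 = 0 + 0 + 1 + 0 = 1 ≡ 1 (mod 2).
  s_2 = 1 + 0 + 1 + 0 = 2 ≡ 0 (mod 2).
  s_3 = 0 + 0 + 0 + 0 = 0 ≡ 0 (mod 2).
s = (1, 0, 0)^T — this equals column 4 of H (binary 100), so error is at position 4.
Correct: flip bit 4 of r = 0100010 to get c = 0101010.


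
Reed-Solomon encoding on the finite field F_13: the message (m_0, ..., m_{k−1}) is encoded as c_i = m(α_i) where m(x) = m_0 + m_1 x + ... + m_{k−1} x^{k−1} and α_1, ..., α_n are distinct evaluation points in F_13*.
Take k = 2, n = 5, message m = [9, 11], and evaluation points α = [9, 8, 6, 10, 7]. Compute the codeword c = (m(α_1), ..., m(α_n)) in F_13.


c = [4, 6, 10, 2, 8]

Message polynomial: m(x) = 9 + 11·x (mod 13).
For each evaluation point α_i, compute m(α_i) mod 13:
  α_1 = 9: Horner steps 11 → 4, so m(9) = 4.
  α_2 = 8: Horner steps 11 → 6, so m(8) = 6.
  α_3 = 6: Horner steps 11 → 10, so m(6) = 10.
  α_4 = 10: Horner steps 11 → 2, so m(10) = 2.
  α_5 = 7: Horner steps 11 → 8, so m(7) = 8.
Codeword c = [4, 6, 10, 2, 8] ∈ F_13^5.


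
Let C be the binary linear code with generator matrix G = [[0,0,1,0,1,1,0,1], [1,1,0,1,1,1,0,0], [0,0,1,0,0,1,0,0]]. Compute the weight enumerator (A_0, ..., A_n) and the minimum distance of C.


Weight distribution: A_0 = 1, A_2 = 2, A_4 = 1, A_5 = 4. Minimum distance d = 2.

Enumerate all 2^3 = 8 messages m ∈ F_2^3.
For each, compute codeword c = mG in F_2^8, then tally its weight.
  m = 000 → c = 00000000, weight = 0.
  m = 100 → c = 00101101, weight = 4.
  m = 010 → c = 11011100, weight = 5.
  m = 110 → c = 11110001, weight = 5.
  m = 001 → c = 00100100, weight = 2.
  m = 101 → c = 00001001, weight = 2.
  m = 011 → c = 11111000, weight = 5.
  m = 111 → c = 11010101, weight = 5.
Tally weights:
  weight 0: 1 codewords.
  weight 2: 2 codewords.
  weight 4: 1 codewords.
  weight 5: 4 codewords.
Minimum distance d = smallest w > 0 with A_w > 0 = 2.
Sanity: Σ A_w = 8 = 2^3 = 8 ✓.


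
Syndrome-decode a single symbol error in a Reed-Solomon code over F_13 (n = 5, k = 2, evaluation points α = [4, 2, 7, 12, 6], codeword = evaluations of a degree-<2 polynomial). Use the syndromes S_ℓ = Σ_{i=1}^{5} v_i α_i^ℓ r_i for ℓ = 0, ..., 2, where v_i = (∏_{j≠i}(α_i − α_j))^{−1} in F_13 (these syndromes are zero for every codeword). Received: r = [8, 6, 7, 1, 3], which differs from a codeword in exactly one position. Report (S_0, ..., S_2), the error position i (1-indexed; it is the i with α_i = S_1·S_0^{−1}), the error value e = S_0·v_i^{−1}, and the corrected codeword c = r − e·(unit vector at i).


S = (11, 9, 5), error at position 2, error magnitude e = 6, c = [8, 0, 7, 1, 3].

Step 1: column multipliers v_i = (∏_{j≠i}(α_i − α_j))^{−1} mod 13.
  i = 1 (α = 4): (4−2)(4−7)(4−12)(4−6) = 2·(−3)·(−8)·(−2) = −96 ≡ 8, so v_1 = 8^{−1} = 5 (mod 13).
  i = 2 (α = 2): (2−4)(2−7)(2−12)(2−6) = (−2)·(−5)·(−10)·(−4) = 400 ≡ 10, so v_2 = 10^{−1} = 4 (mod 13).
  i = 3 (α = 7): (7−4)(7−2)(7−12)(7−6) = 3·5·(−5)·1 = −75 ≡ 3, so v_3 = 3^{−1} = 9 (mod 13).
  i = 4 (α = 12): (12−4)(12−2)(12−7)(12−6) = 8·10·5·6 = 2400 ≡ 8, so v_4 = 8^{−1} = 5 (mod 13).
  i = 5 (α = 6): (6−4)(6−2)(6−7)(6−12) = 2·4·(−1)·(−6) = 48 ≡ 9, so v_5 = 9^{−1} = 3 (mod 13).
  v = [5, 4, 9, 5, 3].
Step 2: syndromes of r = [8, 6, 7, 1, 3] (all sums mod 13).
  S_0 = Σ v_i r_i = 5·8 + 4·6 + 9·7 + 5·1 + 3·3 = 141 ≡ 11.
  S_1 = Σ v_i α_i r_i = 5·4·8 + 4·2·6 + 9·7·7 + 5·12·1 + 3·6·3 = 763 ≡ 9.
  α_i^2 mod 13 = [3, 4, 10, 1, 10].
  S_2 = Σ v_i α_i^2 r_i = 5·3·8 + 4·4·6 + 9·10·7 + 5·1·1 + 3·10·3 = 941 ≡ 5.
  S = (11, 9, 5) ≠ 0, so r is not a codeword (an error is present).
Step 3: locate the error. For a single error e at position i, S_ℓ = v_i·e·α_i^ℓ, so α_err = S_1/S_0.
  S_0^{−1} = 11^{−1} = 6 (mod 13), so α_err = 9·6 = 54 ≡ 2 = α_2. Error position i = 2.
  Consistency check: S_2/S_1 = 5·3 = 15 ≡ 2 = α_err ✓ (single-error assumption holds).
Step 4: error magnitude e = S_0/v_2 = S_0·∏_{j≠2}(α_2 − α_j) = 11·10 = 110 ≡ 6 (mod 13).
Step 5: correct position 2: c_2 = r_2 − e = 6 − 6 ≡ 0 (mod 13). Hence c = [8, 0, 7, 1, 3].
  Check: interpolating c through the α_i gives m(x) = 5 + 4·x (degree < 2) with m(α_i) = c_i for every i, so c is indeed a codeword.


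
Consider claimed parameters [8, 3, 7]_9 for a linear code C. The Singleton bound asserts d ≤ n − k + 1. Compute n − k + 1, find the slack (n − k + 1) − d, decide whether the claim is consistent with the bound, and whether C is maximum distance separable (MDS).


Singleton RHS = n − k + 1 = 6, slack = -1, bound violated (no such code; not MDS).

Singleton bound: d ≤ n − k + 1.
Here n = 8, k = 3, so n − k + 1 = 6.
Given d = 7, check d ≤ 6: NO.
Slack = (n − k + 1) − d = -1.
The slack is negative: d = 7 exceeds n − k + 1 = 6 by 1, so the Singleton bound is violated and no linear [8, 3, 7]_9 code can exist. In particular it is not MDS (MDS requires d = n − k + 1 exactly).
Description: the claimed parameters are [8, 3, 7]_9; such a code would be impossible (violates the Singleton bound).


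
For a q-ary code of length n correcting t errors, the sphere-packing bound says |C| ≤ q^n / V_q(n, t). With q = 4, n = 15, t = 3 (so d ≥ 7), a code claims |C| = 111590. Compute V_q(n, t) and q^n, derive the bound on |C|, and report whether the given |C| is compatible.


V_q(n, t) = 13276, q^n = 1073741824, Hamming bound = 80878, |C| = 111590 > bound (violated).

Step 1: Compute V_q(n, t) = Σ_{j=0}^3 C(n, j) (q−1)^j.
  j = 0: C(15,0)·(3)^0 = 1·1 = 1.
  j = 1: C(15,1)·(3)^1 = 15·3 = 45.
  j = 2: C(15,2)·(3)^2 = 105·9 = 945.
  j = 3: C(15,3)·(3)^3 = 455·27 = 12285.
  V_q(n, t) = 1 + 45 + 945 + 12285 = 13276.
Step 2: q^n = 4^15 = 1073741824.
Step 3: Hamming bound ⌊q^n / V_q(n,t)⌋ = ⌊1073741824/13276⌋ = 80878.
Step 4: Compare |C| = 111590 to 80878: violated.
The claimed |C| lies above the Hamming bound, so no 4-ary code of length 15 with d ≥ 7 can have 111590 codewords.


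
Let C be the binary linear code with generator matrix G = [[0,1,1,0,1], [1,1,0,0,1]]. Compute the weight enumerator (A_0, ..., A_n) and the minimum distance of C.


Weight distribution: A_0 = 1, A_2 = 1, A_3 = 2. Minimum distance d = 2.

Enumerate all 2^2 = 4 messages m ∈ F_2^2.
For each, compute codeword c = mG in F_2^5, then tally its weight.
  m = 00 → c = 00000, weight = 0.
  m = 10 → c = 01101, weight = 3.
  m = 01 → c = 11001, weight = 3.
  m = 11 → c = 10100, weight = 2.
Tally weights:
  weight 0: 1 codewords.
  weight 2: 1 codewords.
  weight 3: 2 codewords.
Minimum distance d = smallest w > 0 with A_w > 0 = 2.
Sanity: Σ A_w = 4 = 2^2 = 4 ✓.


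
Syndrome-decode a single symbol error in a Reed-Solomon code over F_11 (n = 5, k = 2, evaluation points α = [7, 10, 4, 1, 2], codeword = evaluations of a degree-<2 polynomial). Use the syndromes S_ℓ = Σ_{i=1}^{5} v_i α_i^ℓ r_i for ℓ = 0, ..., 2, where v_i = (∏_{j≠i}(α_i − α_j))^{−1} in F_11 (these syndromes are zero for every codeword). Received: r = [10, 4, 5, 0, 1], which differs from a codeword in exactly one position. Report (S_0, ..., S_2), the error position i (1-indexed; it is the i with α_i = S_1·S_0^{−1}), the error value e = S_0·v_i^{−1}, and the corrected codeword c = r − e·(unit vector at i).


S = (10, 9, 7), error at position 5, error magnitude e = 3, c = [10, 4, 5, 0, 9].

Step 1: column multipliers v_i = (∏_{j≠i}(α_i − α_j))^{−1} mod 11.
  i = 1 (α = 7): (7−10)(7−4)(7−1)(7−2) = (−3)·3·6·5 = −270 ≡ 5, so v_1 = 5^{−1} = 9 (mod 11).
  i = 2 (α = 10): (10−7)(10−4)(10−1)(10−2) = 3·6·9·8 = 1296 ≡ 9, so v_2 = 9^{−1} = 5 (mod 11).
  i = 3 (α = 4): (4−7)(4−10)(4−1)(4−2) = (−3)·(−6)·3·2 = 108 ≡ 9, so v_3 = 9^{−1} = 5 (mod 11).
  i = 4 (α = 1): (1−7)(1−10)(1−4)(1−2) = (−6)·(−9)·(−3)·(−1) = 162 ≡ 8, so v_4 = 8^{−1} = 7 (mod 11).
  i = 5 (α = 2): (2−7)(2−10)(2−4)(2−1) = (−5)·(−8)·(−2)·1 = −80 ≡ 8, so v_5 = 8^{−1} = 7 (mod 11).
  v = [9, 5, 5, 7, 7].
Step 2: syndromes of r = [10, 4, 5, 0, 1] (all sums mod 11).
  S_0 = Σ v_i r_i = 9·10 + 5·4 + 5·5 + 7·0 + 7·1 = 142 ≡ 10.
  S_1 = Σ v_i α_i r_i = 9·7·10 + 5·10·4 + 5·4·5 + 7·1·0 + 7·2·1 = 944 ≡ 9.
  α_i^2 mod 11 = [5, 1, 5, 1, 4].
  S_2 = Σ v_i α_i^2 r_i = 9·5·10 + 5·1·4 + 5·5·5 + 7·1·0 + 7·4·1 = 623 ≡ 7.
  S = (10, 9, 7) ≠ 0, so r is not a codeword (an error is present).
Step 3: locate the error. For a single error e at position i, S_ℓ = v_i·e·α_i^ℓ, so α_err = S_1/S_0.
  S_0^{−1} = 10^{−1} = 10 (mod 11), so α_err = 9·10 = 90 ≡ 2 = α_5. Error position i = 5.
  Consistency check: S_2/S_1 = 7·5 = 35 ≡ 2 = α_err ✓ (single-error assumption holds).
Step 4: error magnitude e = S_0/v_5 = S_0·∏_{j≠5}(α_5 − α_j) = 10·8 = 80 ≡ 3 (mod 11).
Step 5: correct position 5: c_5 = r_5 − e = 1 − 3 ≡ 9 (mod 11). Hence c = [10, 4, 5, 0, 9].
  Check: interpolating c through the α_i gives m(x) = 2 + 9·x (degree < 2) with m(α_i) = c_i for every i, so c is indeed a codeword.


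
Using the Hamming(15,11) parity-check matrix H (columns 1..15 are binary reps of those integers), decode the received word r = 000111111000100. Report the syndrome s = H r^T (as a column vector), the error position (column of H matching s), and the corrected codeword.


s = (1, 1, 0, 0)^T, error position = 12, corrected codeword c = 000111111001100

Compute s = H r^T mod 2 one row at a time:
  s_1 = 1 + 1 + 0 + 0 + 0 + 1 + 0 + 0 = 3 ≡ 1 (mod 2).
  s_2 = 1 + 1 + 1 + 1 + 0 + 1 + 0 + 0 = 5 ≡ 1 (mod 2).
  s_3 = 0 + 0 + 1 + 1 + 0 + 0 + 0 + 0 = 2 ≡ 0 (mod 2).
  s_4 = 0 + 0 + 1 + 1 + 1 + 0 + 1 + 0 = 4 ≡ 0 (mod 2).
s = (1, 1, 0, 0)^T — this equals column 12 of H (binary 1100), so error is at position 12.
Correct: flip bit 12 of r = 000111111000100 to get c = 000111111001100.


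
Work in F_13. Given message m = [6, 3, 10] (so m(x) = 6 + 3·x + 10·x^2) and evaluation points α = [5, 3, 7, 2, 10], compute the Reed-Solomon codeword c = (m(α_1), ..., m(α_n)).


c = [11, 1, 10, 0, 9]

Message polynomial: m(x) = 6 + 3·x + 10·x^2 (mod 13).
For each evaluation point α_i, compute m(α_i) mod 13:
  α_1 = 5: Horner steps 10 → 1 → 11, so m(5) = 11.
  α_2 = 3: Horner steps 10 → 7 → 1, so m(3) = 1.
  α_3 = 7: Horner steps 10 → 8 → 10, so m(7) = 10.
  α_4 = 2: Horner steps 10 → 10 → 0, so m(2) = 0.
  α_5 = 10: Horner steps 10 → 12 → 9, so m(10) = 9.
Codeword c = [11, 1, 10, 0, 9] ∈ F_13^5.


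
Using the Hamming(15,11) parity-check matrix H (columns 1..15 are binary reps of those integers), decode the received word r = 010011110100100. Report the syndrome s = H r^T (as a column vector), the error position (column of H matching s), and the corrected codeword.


s = (1, 0, 0, 1)^T, error position = 9, corrected codeword c = 010011111100100

Compute s = H r^T mod 2 one row at a time:
  s_1 = 1 + 0 + 1 + 0 + 0 + 1 + 0 + 0 = 3 ≡ 1 (mod 2).
  s_2 = 0 + 1 + 1 + 1 + 0 + 1 + 0 + 0 = 4 ≡ 0 (mod 2).
  s_3 = 1 + 0 + 1 + 1 + 1 + 0 + 0 + 0 = 4 ≡ 0 (mod 2).
  s_4 = 0 + 0 + 1 + 1 + 0 + 0 + 1 + 0 = 3 ≡ 1 (mod 2).
s = (1, 0, 0, 1)^T — this equals column 9 of H (binary 1001), so error is at position 9.
Correct: flip bit 9 of r = 010011110100100 to get c = 010011111100100.
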